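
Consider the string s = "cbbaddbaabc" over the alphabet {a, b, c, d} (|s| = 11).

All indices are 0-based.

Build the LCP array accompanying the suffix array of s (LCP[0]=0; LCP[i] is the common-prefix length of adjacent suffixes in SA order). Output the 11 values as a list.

rank | idx | suffix
   0 |   7 | aabc
   1 |   8 | abc
   2 |   3 | addbaabc
   3 |   6 | baabc
   4 |   2 | baddbaabc
   5 |   1 | bbaddbaabc
   6 |   9 | bc
   7 |  10 | c
   8 |   0 | cbbaddbaabc
   9 |   5 | dbaabc
  10 |   4 | ddbaabc

SA = [7, 8, 3, 6, 2, 1, 9, 10, 0, 5, 4]
[i] adj suffixes → lcp
  [1] 7/8 → 1 ('a')
  [2] 8/3 → 1 ('a')
  [3] 3/6 → 0 ('')
  [4] 6/2 → 2 ('ba')
  [5] 2/1 → 1 ('b')
  [6] 1/9 → 1 ('b')
  [7] 9/10 → 0 ('')
  [8] 10/0 → 1 ('c')
  [9] 0/5 → 0 ('')
  [10] 5/4 → 1 ('d')

[0, 1, 1, 0, 2, 1, 1, 0, 1, 0, 1]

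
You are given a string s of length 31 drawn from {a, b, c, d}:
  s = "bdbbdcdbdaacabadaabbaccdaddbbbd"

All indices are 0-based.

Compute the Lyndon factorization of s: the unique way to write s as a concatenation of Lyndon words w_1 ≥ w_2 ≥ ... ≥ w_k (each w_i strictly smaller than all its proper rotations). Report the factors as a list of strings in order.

["bd", "bbdcdbd", "aacabad", "aabbaccdaddbbbd"]

emit factor 1: 'bd' (i=0, period=2)
emit factor 2: 'bbdcdbd' (i=2, period=7)
emit factor 3: 'aacabad' (i=9, period=7)
emit factor 4: 'aabbaccdaddbbbd' (i=16, period=15)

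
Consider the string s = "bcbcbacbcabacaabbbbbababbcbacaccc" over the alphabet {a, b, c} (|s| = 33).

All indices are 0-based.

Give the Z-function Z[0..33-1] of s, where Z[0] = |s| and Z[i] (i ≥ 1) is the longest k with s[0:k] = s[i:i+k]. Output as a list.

[33, 0, 3, 0, 1, 0, 0, 2, 0, 0, 1, 0, 0, 0, 0, 1, 1, 1, 1, 1, 0, 1, 0, 1, 3, 0, 1, 0, 0, 0, 0, 0, 0]

Z[0]=33
i=1: fresh scan; Z[1]=0
i=2: fresh scan; Z[2]=3 scan→box=[2,5)
i=3: min(r-i=2, Z[1]=0)=0; Z[3]=0
i=4: min(r-i=1, Z[2]=3)=1; Z[4]=1
i=5: fresh scan; Z[5]=0
i=6: fresh scan; Z[6]=0
i=7: fresh scan; Z[7]=2 scan→box=[7,9)
i=8: min(r-i=1, Z[1]=0)=0; Z[8]=0
i=9: fresh scan; Z[9]=0
i=10: fresh scan; Z[10]=1 scan→box=[10,11)
i=11: fresh scan; Z[11]=0
i=12: fresh scan; Z[12]=0
i=13: fresh scan; Z[13]=0
i=14: fresh scan; Z[14]=0
i=15: fresh scan; Z[15]=1 scan→box=[15,16)
i=16: fresh scan; Z[16]=1 scan→box=[16,17)
i=17: fresh scan; Z[17]=1 scan→box=[17,18)
i=18: fresh scan; Z[18]=1 scan→box=[18,19)
i=19: fresh scan; Z[19]=1 scan→box=[19,20)
i=20: fresh scan; Z[20]=0
i=21: fresh scan; Z[21]=1 scan→box=[21,22)
i=22: fresh scan; Z[22]=0
i=23: fresh scan; Z[23]=1 scan→box=[23,24)
i=24: fresh scan; Z[24]=3 scan→box=[24,27)
i=25: min(r-i=2, Z[1]=0)=0; Z[25]=0
i=26: min(r-i=1, Z[2]=3)=1; Z[26]=1
i=27: fresh scan; Z[27]=0
i=28: fresh scan; Z[28]=0
i=29: fresh scan; Z[29]=0
i=30: fresh scan; Z[30]=0
i=31: fresh scan; Z[31]=0
i=32: fresh scan; Z[32]=0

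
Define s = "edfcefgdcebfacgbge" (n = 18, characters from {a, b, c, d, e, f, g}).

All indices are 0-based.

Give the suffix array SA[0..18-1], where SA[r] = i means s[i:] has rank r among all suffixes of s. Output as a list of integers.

[12, 10, 15, 8, 3, 13, 7, 1, 17, 9, 0, 4, 11, 2, 5, 14, 6, 16]

rank | idx | suffix
   0 |  12 | acgbge
   1 |  10 | bfacgbge
   2 |  15 | bge
   3 |   8 | cebfacgbge
   4 |   3 | cefgdcebfacgbge
   5 |  13 | cgbge
   6 |   7 | dcebfacgbge
   7 |   1 | dfcefgdcebfacgbge
   8 |  17 | e
   9 |   9 | ebfacgbge
  10 |   0 | edfcefgdcebfacgbge
  11 |   4 | efgdcebfacgbge
  12 |  11 | facgbge
  13 |   2 | fcefgdcebfacgbge
  14 |   5 | fgdcebfacgbge
  15 |  14 | gbge
  16 |   6 | gdcebfacgbge
  17 |  16 | ge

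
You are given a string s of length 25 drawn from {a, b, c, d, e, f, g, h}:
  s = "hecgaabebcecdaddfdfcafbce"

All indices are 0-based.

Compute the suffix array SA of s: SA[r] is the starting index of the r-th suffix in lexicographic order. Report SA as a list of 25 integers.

[4, 5, 13, 20, 22, 8, 6, 19, 11, 23, 9, 2, 12, 14, 17, 15, 24, 7, 10, 1, 21, 18, 16, 3, 0]

rank→(start, suffix):
  0 → (4, 'aabebcecdaddfdfcafbce')
  1 → (5, 'abebcecdaddfdfcafbce')
  2 → (13, 'addfdfcafbce')
  3 → (20, 'afbce')
  4 → (22, 'bce')
  5 → (8, 'bcecdaddfdfcafbce')
  6 → (6, 'bebcecdaddfdfcafbce')
  7 → (19, 'cafbce')
  8 → (11, 'cdaddfdfcafbce')
  9 → (23, 'ce')
  10 → (9, 'cecdaddfdfcafbce')
  11 → (2, 'cgaabebcecdaddfdfcafbce')
  12 → (12, 'daddfdfcafbce')
  13 → (14, 'ddfdfcafbce')
  14 → (17, 'dfcafbce')
  15 → (15, 'dfdfcafbce')
  16 → (24, 'e')
  17 → (7, 'ebcecdaddfdfcafbce')
  18 → (10, 'ecdaddfdfcafbce')
  19 → (1, 'ecgaabebcecdaddfdfcafbce')
  20 → (21, 'fbce')
  21 → (18, 'fcafbce')
  22 → (16, 'fdfcafbce')
  23 → (3, 'gaabebcecdaddfdfcafbce')
  24 → (0, 'hecgaabebcecdaddfdfcafbce')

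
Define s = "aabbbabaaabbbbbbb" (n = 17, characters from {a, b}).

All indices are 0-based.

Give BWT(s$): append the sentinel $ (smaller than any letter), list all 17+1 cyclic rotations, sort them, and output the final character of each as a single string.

rank  rotation            last
    0  $aabbbabaaabbbbbbb  b
    1  aaabbbbbbb$aabbbab  b
    2  aabbbabaaabbbbbbb$  $
    3  aabbbbbbb$aabbbaba  a
    4  abaaabbbbbbb$aabbb  b
    5  abbbabaaabbbbbbb$a  a
    6  abbbbbbb$aabbbabaa  a
    7  b$aabbbabaaabbbbbb  b
    8  baaabbbbbbb$aabbba  a
    9  babaaabbbbbbb$aabb  b
   10  bb$aabbbabaaabbbbb  b
   11  bbabaaabbbbbbb$aab  b
   12  bbb$aabbbabaaabbbb  b
   13  bbbabaaabbbbbbb$aa  a
   14  bbbb$aabbbabaaabbb  b
   15  bbbbb$aabbbabaaabb  b
   16  bbbbbb$aabbbabaaab  b
   17  bbbbbbb$aabbbabaaa  a

bb$abaababbbbabbba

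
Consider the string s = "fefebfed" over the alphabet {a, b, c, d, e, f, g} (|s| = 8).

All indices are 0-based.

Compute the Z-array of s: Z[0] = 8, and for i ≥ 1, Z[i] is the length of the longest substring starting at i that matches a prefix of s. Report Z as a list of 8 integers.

[8, 0, 2, 0, 0, 2, 0, 0]

Z[0]=8
i=1: i≥r, start 0; Z[1]=0
i=2: i≥r, start 0; Z[2]=2 scan→box=[2,4)
i=3: min(r-i=1, Z[1]=0)=0; Z[3]=0
i=4: i≥r, start 0; Z[4]=0
i=5: i≥r, start 0; Z[5]=2 scan→box=[5,7)
i=6: min(r-i=1, Z[1]=0)=0; Z[6]=0
i=7: i≥r, start 0; Z[7]=0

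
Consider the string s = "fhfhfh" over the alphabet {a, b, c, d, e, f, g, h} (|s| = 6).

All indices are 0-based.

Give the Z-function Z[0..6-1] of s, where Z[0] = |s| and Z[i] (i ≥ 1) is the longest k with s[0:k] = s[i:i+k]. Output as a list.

Z[0]=6
i=1: i≥r, start 0; Z[1]=0
i=2: i≥r, start 0; Z[2]=4 scan→box=[2,6)
i=3: min(r-i=3, Z[1]=0)=0; Z[3]=0
i=4: min(r-i=2, Z[2]=4)=2; Z[4]=2
i=5: min(r-i=1, Z[3]=0)=0; Z[5]=0

[6, 0, 4, 0, 2, 0]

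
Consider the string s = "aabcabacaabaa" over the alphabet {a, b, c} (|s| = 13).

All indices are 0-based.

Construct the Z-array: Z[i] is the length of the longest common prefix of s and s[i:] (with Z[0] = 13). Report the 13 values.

[13, 1, 0, 0, 1, 0, 1, 0, 3, 1, 0, 2, 1]

Z[0]=13
i=1: fresh scan; Z[1]=1 extend→box=[1,2)
i=2: fresh scan; Z[2]=0
i=3: fresh scan; Z[3]=0
i=4: fresh scan; Z[4]=1 extend→box=[4,5)
i=5: fresh scan; Z[5]=0
i=6: fresh scan; Z[6]=1 extend→box=[6,7)
i=7: fresh scan; Z[7]=0
i=8: fresh scan; Z[8]=3 extend→box=[8,11)
i=9: min(r-i=2, Z[1]=1)=1; Z[9]=1
i=10: min(r-i=1, Z[2]=0)=0; Z[10]=0
i=11: fresh scan; Z[11]=2 extend→box=[11,13)
i=12: min(r-i=1, Z[1]=1)=1; Z[12]=1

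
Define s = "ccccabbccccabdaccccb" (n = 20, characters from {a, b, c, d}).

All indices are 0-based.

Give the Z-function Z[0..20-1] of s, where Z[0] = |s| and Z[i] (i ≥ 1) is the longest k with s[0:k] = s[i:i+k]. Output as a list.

Z[0]=20
i=1: fresh scan; Z[1]=3 extend→box=[1,4)
i=2: min(r-i=2, Z[1]=3)=2; Z[2]=2
i=3: min(r-i=1, Z[2]=2)=1; Z[3]=1
i=4: fresh scan; Z[4]=0
i=5: fresh scan; Z[5]=0
i=6: fresh scan; Z[6]=0
i=7: fresh scan; Z[7]=6 extend→box=[7,13)
i=8: min(r-i=5, Z[1]=3)=3; Z[8]=3
i=9: min(r-i=4, Z[2]=2)=2; Z[9]=2
i=10: min(r-i=3, Z[3]=1)=1; Z[10]=1
i=11: min(r-i=2, Z[4]=0)=0; Z[11]=0
i=12: min(r-i=1, Z[5]=0)=0; Z[12]=0
i=13: fresh scan; Z[13]=0
i=14: fresh scan; Z[14]=0
i=15: fresh scan; Z[15]=4 extend→box=[15,19)
i=16: min(r-i=3, Z[1]=3)=3; Z[16]=3
i=17: min(r-i=2, Z[2]=2)=2; Z[17]=2
i=18: min(r-i=1, Z[3]=1)=1; Z[18]=1
i=19: fresh scan; Z[19]=0

[20, 3, 2, 1, 0, 0, 0, 6, 3, 2, 1, 0, 0, 0, 0, 4, 3, 2, 1, 0]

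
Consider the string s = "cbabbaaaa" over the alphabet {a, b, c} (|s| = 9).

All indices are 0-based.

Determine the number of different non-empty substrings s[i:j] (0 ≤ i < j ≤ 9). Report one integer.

sorted suffixes:
  #0 SA[0]=8  'a'
  #1 SA[1]=7  'aa'
  #2 SA[2]=6  'aaa'
  #3 SA[3]=5  'aaaa'
  #4 SA[4]=2  'abbaaaa'
  #5 SA[5]=4  'baaaa'
  #6 SA[6]=1  'babbaaaa'
  #7 SA[7]=3  'bbaaaa'
  #8 SA[8]=0  'cbabbaaaa'

SA = [8, 7, 6, 5, 2, 4, 1, 3, 0]
[i] adj suffixes → lcp
  [1] 8/7 → 1 ('a')
  [2] 7/6 → 2 ('aa')
  [3] 6/5 → 3 ('aaa')
  [4] 5/2 → 1 ('a')
  [5] 2/4 → 0 ('')
  [6] 4/1 → 2 ('ba')
  [7] 1/3 → 1 ('b')
  [8] 3/0 → 0 ('')

n(n+1)/2 = 9·10/2 = 45
Σ LCP = 0 + 1 + 2 + 3 + 1 + 0 + 2 + 1 + 0 = 10
distinct = 45 − 10 = 35

35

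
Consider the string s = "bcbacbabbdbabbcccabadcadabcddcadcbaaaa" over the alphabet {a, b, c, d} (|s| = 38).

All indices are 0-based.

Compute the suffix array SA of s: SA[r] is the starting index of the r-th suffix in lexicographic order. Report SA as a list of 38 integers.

rank→(start, suffix):
  0 → (37, 'a')
  1 → (36, 'aa')
  2 → (35, 'aaa')
  3 → (34, 'aaaa')
  4 → (17, 'abadcadabcddcadcbaaaa')
  5 → (11, 'abbcccabadcadabcddcadcbaaaa')
  6 → (6, 'abbdbabbcccabadcadabcddcadcbaaaa')
  7 → (24, 'abcddcadcbaaaa')
  8 → (3, 'acbabbdbabbcccabadcadabcddcadcbaaaa')
  9 → (22, 'adabcddcadcbaaaa')
  10 → (19, 'adcadabcddcadcbaaaa')
  11 → (30, 'adcbaaaa')
  12 → (33, 'baaaa')
  13 → (10, 'babbcccabadcadabcddcadcbaaaa')
  14 → (5, 'babbdbabbcccabadcadabcddcadcbaaaa')
  15 → (2, 'bacbabbdbabbcccabadcadabcddcadcbaaaa')
  16 → (18, 'badcadabcddcadcbaaaa')
  17 → (12, 'bbcccabadcadabcddcadcbaaaa')
  18 → (7, 'bbdbabbcccabadcadabcddcadcbaaaa')
  19 → (0, 'bcbacbabbdbabbcccabadcadabcddcadcbaaaa')
  20 → (13, 'bcccabadcadabcddcadcbaaaa')
  21 → (25, 'bcddcadcbaaaa')
  22 → (8, 'bdbabbcccabadcadabcddcadcbaaaa')
  23 → (16, 'cabadcadabcddcadcbaaaa')
  24 → (21, 'cadabcddcadcbaaaa')
  25 → (29, 'cadcbaaaa')
  26 → (32, 'cbaaaa')
  27 → (4, 'cbabbdbabbcccabadcadabcddcadcbaaaa')
  28 → (1, 'cbacbabbdbabbcccabadcadabcddcadcbaaaa')
  29 → (15, 'ccabadcadabcddcadcbaaaa')
  30 → (14, 'cccabadcadabcddcadcbaaaa')
  31 → (26, 'cddcadcbaaaa')
  32 → (23, 'dabcddcadcbaaaa')
  33 → (9, 'dbabbcccabadcadabcddcadcbaaaa')
  34 → (20, 'dcadabcddcadcbaaaa')
  35 → (28, 'dcadcbaaaa')
  36 → (31, 'dcbaaaa')
  37 → (27, 'ddcadcbaaaa')

[37, 36, 35, 34, 17, 11, 6, 24, 3, 22, 19, 30, 33, 10, 5, 2, 18, 12, 7, 0, 13, 25, 8, 16, 21, 29, 32, 4, 1, 15, 14, 26, 23, 9, 20, 28, 31, 27]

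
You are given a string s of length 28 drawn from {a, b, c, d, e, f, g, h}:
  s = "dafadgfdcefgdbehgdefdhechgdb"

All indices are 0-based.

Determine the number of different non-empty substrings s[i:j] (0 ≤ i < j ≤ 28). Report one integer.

rank→(start, suffix):
  0 → (3, 'adgfdcefgdbehgdefdhechgdb')
  1 → (1, 'afadgfdcefgdbehgdefdhechgdb')
  2 → (27, 'b')
  3 → (13, 'behgdefdhechgdb')
  4 → (8, 'cefgdbehgdefdhechgdb')
  5 → (23, 'chgdb')
  6 → (0, 'dafadgfdcefgdbehgdefdhechgdb')
  7 → (26, 'db')
  8 → (12, 'dbehgdefdhechgdb')
  9 → (7, 'dcefgdbehgdefdhechgdb')
  10 → (17, 'defdhechgdb')
  11 → (4, 'dgfdcefgdbehgdefdhechgdb')
  12 → (20, 'dhechgdb')
  13 → (22, 'echgdb')
  14 → (18, 'efdhechgdb')
  15 → (9, 'efgdbehgdefdhechgdb')
  16 → (14, 'ehgdefdhechgdb')
  17 → (2, 'fadgfdcefgdbehgdefdhechgdb')
  18 → (6, 'fdcefgdbehgdefdhechgdb')
  19 → (19, 'fdhechgdb')
  20 → (10, 'fgdbehgdefdhechgdb')
  21 → (25, 'gdb')
  22 → (11, 'gdbehgdefdhechgdb')
  23 → (16, 'gdefdhechgdb')
  24 → (5, 'gfdcefgdbehgdefdhechgdb')
  25 → (21, 'hechgdb')
  26 → (24, 'hgdb')
  27 → (15, 'hgdefdhechgdb')

SA = [3, 1, 27, 13, 8, 23, 0, 26, 12, 7, 17, 4, 20, 22, 18, 9, 14, 2, 6, 19, 10, 25, 11, 16, 5, 21, 24, 15]
rank  pair      lcp
   1  s[3:],s[1:]  1  'a'
   2  s[1:],s[27:]  0  ''
   3  s[27:],s[13:]  1  'b'
   4  s[13:],s[8:]  0  ''
   5  s[8:],s[23:]  1  'c'
   6  s[23:],s[0:]  0  ''
   7  s[0:],s[26:]  1  'd'
   8  s[26:],s[12:]  2  'db'
   9  s[12:],s[7:]  1  'd'
  10  s[7:],s[17:]  1  'd'
  11  s[17:],s[4:]  1  'd'
  12  s[4:],s[20:]  1  'd'
  13  s[20:],s[22:]  0  ''
  14  s[22:],s[18:]  1  'e'
  15  s[18:],s[9:]  2  'ef'
  16  s[9:],s[14:]  1  'e'
  17  s[14:],s[2:]  0  ''
  18  s[2:],s[6:]  1  'f'
  19  s[6:],s[19:]  2  'fd'
  20  s[19:],s[10:]  1  'f'
  21  s[10:],s[25:]  0  ''
  22  s[25:],s[11:]  3  'gdb'
  23  s[11:],s[16:]  2  'gd'
  24  s[16:],s[5:]  1  'g'
  25  s[5:],s[21:]  0  ''
  26  s[21:],s[24:]  1  'h'
  27  s[24:],s[15:]  3  'hgd'

n(n+1)/2 = 28·29/2 = 406
Σ LCP = 0 + 1 + 0 + 1 + 0 + 1 + 0 + 1 + 2 + 1 + 1 + 1 + 1 + 0 + 1 + 2 + 1 + 0 + 1 + 2 + 1 + 0 + 3 + 2 + 1 + 0 + 1 + 3 = 28
distinct = 406 − 28 = 378

378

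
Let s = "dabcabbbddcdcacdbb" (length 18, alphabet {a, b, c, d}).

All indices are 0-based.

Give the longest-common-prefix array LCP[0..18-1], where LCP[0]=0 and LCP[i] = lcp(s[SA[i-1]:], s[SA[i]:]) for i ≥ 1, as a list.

[0, 2, 1, 0, 1, 2, 2, 1, 1, 0, 2, 1, 2, 0, 1, 1, 2, 1]

rank | idx | suffix
   0 |   4 | abbbddcdcacdbb
   1 |   1 | abcabbbddcdcacdbb
   2 |  13 | acdbb
   3 |  17 | b
   4 |  16 | bb
   5 |   5 | bbbddcdcacdbb
   6 |   6 | bbddcdcacdbb
   7 |   2 | bcabbbddcdcacdbb
   8 |   7 | bddcdcacdbb
   9 |   3 | cabbbddcdcacdbb
  10 |  12 | cacdbb
  11 |  14 | cdbb
  12 |  10 | cdcacdbb
  13 |   0 | dabcabbbddcdcacdbb
  14 |  15 | dbb
  15 |  11 | dcacdbb
  16 |   9 | dcdcacdbb
  17 |   8 | ddcdcacdbb

SA = [4, 1, 13, 17, 16, 5, 6, 2, 7, 3, 12, 14, 10, 0, 15, 11, 9, 8]
i: (SA[i-1],SA[i]) lcp shared
  1: (4,1) 2 'ab'
  2: (1,13) 1 'a'
  3: (13,17) 0 ''
  4: (17,16) 1 'b'
  5: (16,5) 2 'bb'
  6: (5,6) 2 'bb'
  7: (6,2) 1 'b'
  8: (2,7) 1 'b'
  9: (7,3) 0 ''
  10: (3,12) 2 'ca'
  11: (12,14) 1 'c'
  12: (14,10) 2 'cd'
  13: (10,0) 0 ''
  14: (0,15) 1 'd'
  15: (15,11) 1 'd'
  16: (11,9) 2 'dc'
  17: (9,8) 1 'd'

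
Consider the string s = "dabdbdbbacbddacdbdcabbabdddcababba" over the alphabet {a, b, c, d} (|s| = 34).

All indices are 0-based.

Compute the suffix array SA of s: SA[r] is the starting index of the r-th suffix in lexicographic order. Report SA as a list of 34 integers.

rank→(start, suffix):
  0 → (33, 'a')
  1 → (28, 'ababba')
  2 → (30, 'abba')
  3 → (19, 'abbabdddcababba')
  4 → (1, 'abdbdbbacbddacdbdcabbabdddcababba')
  5 → (22, 'abdddcababba')
  6 → (8, 'acbddacdbdcabbabdddcababba')
  7 → (13, 'acdbdcabbabdddcababba')
  8 → (32, 'ba')
  9 → (29, 'babba')
  10 → (21, 'babdddcababba')
  11 → (7, 'bacbddacdbdcabbabdddcababba')
  12 → (31, 'bba')
  13 → (20, 'bbabdddcababba')
  14 → (6, 'bbacbddacdbdcabbabdddcababba')
  15 → (4, 'bdbbacbddacdbdcabbabdddcababba')
  16 → (2, 'bdbdbbacbddacdbdcabbabdddcababba')
  17 → (16, 'bdcabbabdddcababba')
  18 → (10, 'bddacdbdcabbabdddcababba')
  19 → (23, 'bdddcababba')
  20 → (27, 'cababba')
  21 → (18, 'cabbabdddcababba')
  22 → (9, 'cbddacdbdcabbabdddcababba')
  23 → (14, 'cdbdcabbabdddcababba')
  24 → (0, 'dabdbdbbacbddacdbdcabbabdddcababba')
  25 → (12, 'dacdbdcabbabdddcababba')
  26 → (5, 'dbbacbddacdbdcabbabdddcababba')
  27 → (3, 'dbdbbacbddacdbdcabbabdddcababba')
  28 → (15, 'dbdcabbabdddcababba')
  29 → (26, 'dcababba')
  30 → (17, 'dcabbabdddcababba')
  31 → (11, 'ddacdbdcabbabdddcababba')
  32 → (25, 'ddcababba')
  33 → (24, 'dddcababba')

[33, 28, 30, 19, 1, 22, 8, 13, 32, 29, 21, 7, 31, 20, 6, 4, 2, 16, 10, 23, 27, 18, 9, 14, 0, 12, 5, 3, 15, 26, 17, 11, 25, 24]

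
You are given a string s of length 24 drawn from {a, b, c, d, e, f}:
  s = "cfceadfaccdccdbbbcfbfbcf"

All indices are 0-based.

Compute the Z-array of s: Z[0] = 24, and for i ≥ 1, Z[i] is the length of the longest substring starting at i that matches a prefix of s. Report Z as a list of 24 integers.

Z[0]=24
i=1: i≥r, start 0; Z[1]=0
i=2: i≥r, start 0; Z[2]=1 scan→box=[2,3)
i=3: i≥r, start 0; Z[3]=0
i=4: i≥r, start 0; Z[4]=0
i=5: i≥r, start 0; Z[5]=0
i=6: i≥r, start 0; Z[6]=0
i=7: i≥r, start 0; Z[7]=0
i=8: i≥r, start 0; Z[8]=1 scan→box=[8,9)
i=9: i≥r, start 0; Z[9]=1 scan→box=[9,10)
i=10: i≥r, start 0; Z[10]=0
i=11: i≥r, start 0; Z[11]=1 scan→box=[11,12)
i=12: i≥r, start 0; Z[12]=1 scan→box=[12,13)
i=13: i≥r, start 0; Z[13]=0
i=14: i≥r, start 0; Z[14]=0
i=15: i≥r, start 0; Z[15]=0
i=16: i≥r, start 0; Z[16]=0
i=17: i≥r, start 0; Z[17]=2 scan→box=[17,19)
i=18: min(r-i=1, Z[1]=0)=0; Z[18]=0
i=19: i≥r, start 0; Z[19]=0
i=20: i≥r, start 0; Z[20]=0
i=21: i≥r, start 0; Z[21]=0
i=22: i≥r, start 0; Z[22]=2 scan→box=[22,24)
i=23: min(r-i=1, Z[1]=0)=0; Z[23]=0

[24, 0, 1, 0, 0, 0, 0, 0, 1, 1, 0, 1, 1, 0, 0, 0, 0, 2, 0, 0, 0, 0, 2, 0]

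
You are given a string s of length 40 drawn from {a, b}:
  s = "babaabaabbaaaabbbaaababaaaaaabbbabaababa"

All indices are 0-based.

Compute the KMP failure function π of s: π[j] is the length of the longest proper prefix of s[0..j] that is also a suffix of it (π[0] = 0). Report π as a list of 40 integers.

π[0] = 0
j=1 s[j]='a': π[1]=0 (border '')
j=2 s[j]='b': π[2]=1 (border 'b')
j=3 s[j]='a': π[3]=2 (border 'ba')
j=4 s[j]='a': k: 2→0; π[4]=0 (border '')
j=5 s[j]='b': π[5]=1 (border 'b')
j=6 s[j]='a': π[6]=2 (border 'ba')
j=7 s[j]='a': k: 2→0; π[7]=0 (border '')
j=8 s[j]='b': π[8]=1 (border 'b')
j=9 s[j]='b': k: 1→0; π[9]=1 (border 'b')
j=10 s[j]='a': π[10]=2 (border 'ba')
j=11 s[j]='a': k: 2→0; π[11]=0 (border '')
j=12 s[j]='a': π[12]=0 (border '')
j=13 s[j]='a': π[13]=0 (border '')
j=14 s[j]='b': π[14]=1 (border 'b')
j=15 s[j]='b': k: 1→0; π[15]=1 (border 'b')
j=16 s[j]='b': k: 1→0; π[16]=1 (border 'b')
j=17 s[j]='a': π[17]=2 (border 'ba')
j=18 s[j]='a': k: 2→0; π[18]=0 (border '')
j=19 s[j]='a': π[19]=0 (border '')
j=20 s[j]='b': π[20]=1 (border 'b')
j=21 s[j]='a': π[21]=2 (border 'ba')
j=22 s[j]='b': π[22]=3 (border 'bab')
j=23 s[j]='a': π[23]=4 (border 'baba')
j=24 s[j]='a': π[24]=5 (border 'babaa')
j=25 s[j]='a': k: 5→0; π[25]=0 (border '')
j=26 s[j]='a': π[26]=0 (border '')
j=27 s[j]='a': π[27]=0 (border '')
j=28 s[j]='a': π[28]=0 (border '')
j=29 s[j]='b': π[29]=1 (border 'b')
j=30 s[j]='b': k: 1→0; π[30]=1 (border 'b')
j=31 s[j]='b': k: 1→0; π[31]=1 (border 'b')
j=32 s[j]='a': π[32]=2 (border 'ba')
j=33 s[j]='b': π[33]=3 (border 'bab')
j=34 s[j]='a': π[34]=4 (border 'baba')
j=35 s[j]='a': π[35]=5 (border 'babaa')
j=36 s[j]='b': π[36]=6 (border 'babaab')
j=37 s[j]='a': π[37]=7 (border 'babaaba')
j=38 s[j]='b': k: 7→2; π[38]=3 (border 'bab')
j=39 s[j]='a': π[39]=4 (border 'baba')

[0, 0, 1, 2, 0, 1, 2, 0, 1, 1, 2, 0, 0, 0, 1, 1, 1, 2, 0, 0, 1, 2, 3, 4, 5, 0, 0, 0, 0, 1, 1, 1, 2, 3, 4, 5, 6, 7, 3, 4]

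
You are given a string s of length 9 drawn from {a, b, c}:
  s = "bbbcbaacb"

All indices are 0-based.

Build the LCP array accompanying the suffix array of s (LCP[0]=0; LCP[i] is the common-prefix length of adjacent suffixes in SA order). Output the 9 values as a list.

[0, 1, 0, 1, 1, 2, 1, 0, 2]

sorted suffixes:
  #0 SA[0]=5  'aacb'
  #1 SA[1]=6  'acb'
  #2 SA[2]=8  'b'
  #3 SA[3]=4  'baacb'
  #4 SA[4]=0  'bbbcbaacb'
  #5 SA[5]=1  'bbcbaacb'
  #6 SA[6]=2  'bcbaacb'
  #7 SA[7]=7  'cb'
  #8 SA[8]=3  'cbaacb'

SA = [5, 6, 8, 4, 0, 1, 2, 7, 3]
rank  pair      lcp
   1  s[5:],s[6:]  1  'a'
   2  s[6:],s[8:]  0  ''
   3  s[8:],s[4:]  1  'b'
   4  s[4:],s[0:]  1  'b'
   5  s[0:],s[1:]  2  'bb'
   6  s[1:],s[2:]  1  'b'
   7  s[2:],s[7:]  0  ''
   8  s[7:],s[3:]  2  'cb'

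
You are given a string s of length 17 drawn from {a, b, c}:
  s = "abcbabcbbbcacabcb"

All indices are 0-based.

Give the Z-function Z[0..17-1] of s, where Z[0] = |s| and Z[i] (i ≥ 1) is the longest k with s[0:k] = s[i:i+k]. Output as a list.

Z[0]=17
i=1: i≥r, start 0; Z[1]=0
i=2: i≥r, start 0; Z[2]=0
i=3: i≥r, start 0; Z[3]=0
i=4: i≥r, start 0; Z[4]=4 scan→box=[4,8)
i=5: min(r-i=3, Z[1]=0)=0; Z[5]=0
i=6: min(r-i=2, Z[2]=0)=0; Z[6]=0
i=7: min(r-i=1, Z[3]=0)=0; Z[7]=0
i=8: i≥r, start 0; Z[8]=0
i=9: i≥r, start 0; Z[9]=0
i=10: i≥r, start 0; Z[10]=0
i=11: i≥r, start 0; Z[11]=1 scan→box=[11,12)
i=12: i≥r, start 0; Z[12]=0
i=13: i≥r, start 0; Z[13]=4 scan→box=[13,17)
i=14: min(r-i=3, Z[1]=0)=0; Z[14]=0
i=15: min(r-i=2, Z[2]=0)=0; Z[15]=0
i=16: min(r-i=1, Z[3]=0)=0; Z[16]=0

[17, 0, 0, 0, 4, 0, 0, 0, 0, 0, 0, 1, 0, 4, 0, 0, 0]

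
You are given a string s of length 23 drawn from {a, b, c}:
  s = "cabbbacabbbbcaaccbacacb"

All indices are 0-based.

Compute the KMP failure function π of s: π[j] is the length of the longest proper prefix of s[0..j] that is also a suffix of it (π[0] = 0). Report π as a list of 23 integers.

[0, 0, 0, 0, 0, 0, 1, 2, 3, 4, 5, 0, 1, 2, 0, 1, 1, 0, 0, 1, 2, 1, 0]

π[0] = 0
j=1 s[j]='a': π[1]=0 (border '')
j=2 s[j]='b': π[2]=0 (border '')
j=3 s[j]='b': π[3]=0 (border '')
j=4 s[j]='b': π[4]=0 (border '')
j=5 s[j]='a': π[5]=0 (border '')
j=6 s[j]='c': π[6]=1 (border 'c')
j=7 s[j]='a': π[7]=2 (border 'ca')
j=8 s[j]='b': π[8]=3 (border 'cab')
j=9 s[j]='b': π[9]=4 (border 'cabb')
j=10 s[j]='b': π[10]=5 (border 'cabbb')
j=11 s[j]='b': k: 5→0; π[11]=0 (border '')
j=12 s[j]='c': π[12]=1 (border 'c')
j=13 s[j]='a': π[13]=2 (border 'ca')
j=14 s[j]='a': k: 2→0; π[14]=0 (border '')
j=15 s[j]='c': π[15]=1 (border 'c')
j=16 s[j]='c': k: 1→0; π[16]=1 (border 'c')
j=17 s[j]='b': k: 1→0; π[17]=0 (border '')
j=18 s[j]='a': π[18]=0 (border '')
j=19 s[j]='c': π[19]=1 (border 'c')
j=20 s[j]='a': π[20]=2 (border 'ca')
j=21 s[j]='c': k: 2→0; π[21]=1 (border 'c')
j=22 s[j]='b': k: 1→0; π[22]=0 (border '')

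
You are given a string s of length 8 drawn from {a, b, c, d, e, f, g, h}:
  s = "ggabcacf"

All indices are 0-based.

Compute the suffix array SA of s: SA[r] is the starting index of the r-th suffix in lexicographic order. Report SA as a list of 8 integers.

sorted suffixes:
  #0 SA[0]=2  'abcacf'
  #1 SA[1]=5  'acf'
  #2 SA[2]=3  'bcacf'
  #3 SA[3]=4  'cacf'
  #4 SA[4]=6  'cf'
  #5 SA[5]=7  'f'
  #6 SA[6]=1  'gabcacf'
  #7 SA[7]=0  'ggabcacf'

[2, 5, 3, 4, 6, 7, 1, 0]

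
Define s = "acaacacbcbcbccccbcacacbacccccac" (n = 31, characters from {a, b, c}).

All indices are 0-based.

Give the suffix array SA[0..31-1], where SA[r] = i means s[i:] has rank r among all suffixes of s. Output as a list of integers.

[2, 29, 0, 18, 3, 20, 5, 23, 22, 16, 7, 9, 11, 30, 1, 28, 17, 19, 4, 21, 15, 6, 8, 10, 27, 14, 26, 13, 25, 12, 24]

rank→(start, suffix):
  0 → (2, 'aacacbcbcbccccbcacacbacccccac')
  1 → (29, 'ac')
  2 → (0, 'acaacacbcbcbccccbcacacbacccccac')
  3 → (18, 'acacbacccccac')
  4 → (3, 'acacbcbcbccccbcacacbacccccac')
  5 → (20, 'acbacccccac')
  6 → (5, 'acbcbcbccccbcacacbacccccac')
  7 → (23, 'acccccac')
  8 → (22, 'bacccccac')
  9 → (16, 'bcacacbacccccac')
  10 → (7, 'bcbcbccccbcacacbacccccac')
  11 → (9, 'bcbccccbcacacbacccccac')
  12 → (11, 'bccccbcacacbacccccac')
  13 → (30, 'c')
  14 → (1, 'caacacbcbcbccccbcacacbacccccac')
  15 → (28, 'cac')
  16 → (17, 'cacacbacccccac')
  17 → (19, 'cacbacccccac')
  18 → (4, 'cacbcbcbccccbcacacbacccccac')
  19 → (21, 'cbacccccac')
  20 → (15, 'cbcacacbacccccac')
  21 → (6, 'cbcbcbccccbcacacbacccccac')
  22 → (8, 'cbcbccccbcacacbacccccac')
  23 → (10, 'cbccccbcacacbacccccac')
  24 → (27, 'ccac')
  25 → (14, 'ccbcacacbacccccac')
  26 → (26, 'cccac')
  27 → (13, 'cccbcacacbacccccac')
  28 → (25, 'ccccac')
  29 → (12, 'ccccbcacacbacccccac')
  30 → (24, 'cccccac')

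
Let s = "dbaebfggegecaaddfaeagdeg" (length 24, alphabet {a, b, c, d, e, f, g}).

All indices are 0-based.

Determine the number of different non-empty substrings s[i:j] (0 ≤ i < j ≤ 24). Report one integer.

rank→(start, suffix):
  0 → (12, 'aaddfaeagdeg')
  1 → (13, 'addfaeagdeg')
  2 → (17, 'aeagdeg')
  3 → (2, 'aebfggegecaaddfaeagdeg')
  4 → (19, 'agdeg')
  5 → (1, 'baebfggegecaaddfaeagdeg')
  6 → (4, 'bfggegecaaddfaeagdeg')
  7 → (11, 'caaddfaeagdeg')
  8 → (0, 'dbaebfggegecaaddfaeagdeg')
  9 → (14, 'ddfaeagdeg')
  10 → (21, 'deg')
  11 → (15, 'dfaeagdeg')
  12 → (18, 'eagdeg')
  13 → (3, 'ebfggegecaaddfaeagdeg')
  14 → (10, 'ecaaddfaeagdeg')
  15 → (22, 'eg')
  16 → (8, 'egecaaddfaeagdeg')
  17 → (16, 'faeagdeg')
  18 → (5, 'fggegecaaddfaeagdeg')
  19 → (23, 'g')
  20 → (20, 'gdeg')
  21 → (9, 'gecaaddfaeagdeg')
  22 → (7, 'gegecaaddfaeagdeg')
  23 → (6, 'ggegecaaddfaeagdeg')

SA = [12, 13, 17, 2, 19, 1, 4, 11, 0, 14, 21, 15, 18, 3, 10, 22, 8, 16, 5, 23, 20, 9, 7, 6]
[i] adj suffixes → lcp
  [1] 12/13 → 1 ('a')
  [2] 13/17 → 1 ('a')
  [3] 17/2 → 2 ('ae')
  [4] 2/19 → 1 ('a')
  [5] 19/1 → 0 ('')
  [6] 1/4 → 1 ('b')
  [7] 4/11 → 0 ('')
  [8] 11/0 → 0 ('')
  [9] 0/14 → 1 ('d')
  [10] 14/21 → 1 ('d')
  [11] 21/15 → 1 ('d')
  [12] 15/18 → 0 ('')
  [13] 18/3 → 1 ('e')
  [14] 3/10 → 1 ('e')
  [15] 10/22 → 1 ('e')
  [16] 22/8 → 2 ('eg')
  [17] 8/16 → 0 ('')
  [18] 16/5 → 1 ('f')
  [19] 5/23 → 0 ('')
  [20] 23/20 → 1 ('g')
  [21] 20/9 → 1 ('g')
  [22] 9/7 → 2 ('ge')
  [23] 7/6 → 1 ('g')

n(n+1)/2 = 24·25/2 = 300
Σ LCP = 0 + 1 + 1 + 2 + 1 + 0 + 1 + 0 + 0 + 1 + 1 + 1 + 0 + 1 + 1 + 1 + 2 + 0 + 1 + 0 + 1 + 1 + 2 + 1 = 20
distinct = 300 − 20 = 280

280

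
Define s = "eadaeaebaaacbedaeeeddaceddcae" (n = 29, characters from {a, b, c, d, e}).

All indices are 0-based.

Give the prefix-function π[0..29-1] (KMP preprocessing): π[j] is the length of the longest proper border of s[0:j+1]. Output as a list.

[0, 0, 0, 0, 1, 2, 1, 0, 0, 0, 0, 0, 0, 1, 0, 0, 1, 1, 1, 0, 0, 0, 0, 1, 0, 0, 0, 0, 1]

π[0] = 0
j=1 s[j]='a': π[1]=0 (border '')
j=2 s[j]='d': π[2]=0 (border '')
j=3 s[j]='a': π[3]=0 (border '')
j=4 s[j]='e': π[4]=1 (border 'e')
j=5 s[j]='a': π[5]=2 (border 'ea')
j=6 s[j]='e': k: 2→0; π[6]=1 (border 'e')
j=7 s[j]='b': k: 1→0; π[7]=0 (border '')
j=8 s[j]='a': π[8]=0 (border '')
j=9 s[j]='a': π[9]=0 (border '')
j=10 s[j]='a': π[10]=0 (border '')
j=11 s[j]='c': π[11]=0 (border '')
j=12 s[j]='b': π[12]=0 (border '')
j=13 s[j]='e': π[13]=1 (border 'e')
j=14 s[j]='d': k: 1→0; π[14]=0 (border '')
j=15 s[j]='a': π[15]=0 (border '')
j=16 s[j]='e': π[16]=1 (border 'e')
j=17 s[j]='e': k: 1→0; π[17]=1 (border 'e')
j=18 s[j]='e': k: 1→0; π[18]=1 (border 'e')
j=19 s[j]='d': k: 1→0; π[19]=0 (border '')
j=20 s[j]='d': π[20]=0 (border '')
j=21 s[j]='a': π[21]=0 (border '')
j=22 s[j]='c': π[22]=0 (border '')
j=23 s[j]='e': π[23]=1 (border 'e')
j=24 s[j]='d': k: 1→0; π[24]=0 (border '')
j=25 s[j]='d': π[25]=0 (border '')
j=26 s[j]='c': π[26]=0 (border '')
j=27 s[j]='a': π[27]=0 (border '')
j=28 s[j]='e': π[28]=1 (border 'e')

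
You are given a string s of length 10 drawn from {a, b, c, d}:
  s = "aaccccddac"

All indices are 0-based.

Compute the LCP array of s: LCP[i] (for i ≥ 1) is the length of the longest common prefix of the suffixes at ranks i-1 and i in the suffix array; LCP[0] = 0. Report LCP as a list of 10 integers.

sorted suffixes:
  #0 SA[0]=0  'aaccccddac'
  #1 SA[1]=8  'ac'
  #2 SA[2]=1  'accccddac'
  #3 SA[3]=9  'c'
  #4 SA[4]=2  'ccccddac'
  #5 SA[5]=3  'cccddac'
  #6 SA[6]=4  'ccddac'
  #7 SA[7]=5  'cddac'
  #8 SA[8]=7  'dac'
  #9 SA[9]=6  'ddac'

SA = [0, 8, 1, 9, 2, 3, 4, 5, 7, 6]
[i] adj suffixes → lcp
  [1] 0/8 → 1 ('a')
  [2] 8/1 → 2 ('ac')
  [3] 1/9 → 0 ('')
  [4] 9/2 → 1 ('c')
  [5] 2/3 → 3 ('ccc')
  [6] 3/4 → 2 ('cc')
  [7] 4/5 → 1 ('c')
  [8] 5/7 → 0 ('')
  [9] 7/6 → 1 ('d')

[0, 1, 2, 0, 1, 3, 2, 1, 0, 1]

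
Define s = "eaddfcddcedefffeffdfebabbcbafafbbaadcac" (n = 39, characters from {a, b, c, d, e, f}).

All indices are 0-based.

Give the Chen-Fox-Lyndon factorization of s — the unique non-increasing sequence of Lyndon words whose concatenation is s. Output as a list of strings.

["e", "addfcddcedefffeffdfeb", "abbcbafafbb", "aadcac"]

emit factor 1: 'e' (i=0, period=1)
emit factor 2: 'addfcddcedefffeffdfeb' (i=1, period=21)
emit factor 3: 'abbcbafafbb' (i=22, period=11)
emit factor 4: 'aadcac' (i=33, period=6)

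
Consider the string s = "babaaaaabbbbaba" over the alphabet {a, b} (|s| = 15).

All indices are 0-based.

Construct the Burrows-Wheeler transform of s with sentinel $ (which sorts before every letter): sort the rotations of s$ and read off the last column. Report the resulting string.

rank  rotation          last
    0  $babaaaaabbbbaba  a
    1  a$babaaaaabbbbab  b
    2  aaaaabbbbaba$bab  b
    3  aaaabbbbaba$baba  a
    4  aaabbbbaba$babaa  a
    5  aabbbbaba$babaaa  a
    6  aba$babaaaaabbbb  b
    7  abaaaaabbbbaba$b  b
    8  abbbbaba$babaaaa  a
    9  ba$babaaaaabbbba  a
   10  baaaaabbbbaba$ba  a
   11  baba$babaaaaabbb  b
   12  babaaaaabbbbaba$  $
   13  bbaba$babaaaaabb  b
   14  bbbaba$babaaaaab  b
   15  bbbbaba$babaaaaa  a

abbaaabbaaab$bba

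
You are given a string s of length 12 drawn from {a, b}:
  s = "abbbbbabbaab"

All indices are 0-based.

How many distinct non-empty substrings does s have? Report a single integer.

56

rank→(start, suffix):
  0 → (9, 'aab')
  1 → (10, 'ab')
  2 → (6, 'abbaab')
  3 → (0, 'abbbbbabbaab')
  4 → (11, 'b')
  5 → (8, 'baab')
  6 → (5, 'babbaab')
  7 → (7, 'bbaab')
  8 → (4, 'bbabbaab')
  9 → (3, 'bbbabbaab')
  10 → (2, 'bbbbabbaab')
  11 → (1, 'bbbbbabbaab')

SA = [9, 10, 6, 0, 11, 8, 5, 7, 4, 3, 2, 1]
rank  pair      lcp
   1  s[9:],s[10:]  1  'a'
   2  s[10:],s[6:]  2  'ab'
   3  s[6:],s[0:]  3  'abb'
   4  s[0:],s[11:]  0  ''
   5  s[11:],s[8:]  1  'b'
   6  s[8:],s[5:]  2  'ba'
   7  s[5:],s[7:]  1  'b'
   8  s[7:],s[4:]  3  'bba'
   9  s[4:],s[3:]  2  'bb'
  10  s[3:],s[2:]  3  'bbb'
  11  s[2:],s[1:]  4  'bbbb'

n(n+1)/2 = 12·13/2 = 78
Σ LCP = 0 + 1 + 2 + 3 + 0 + 1 + 2 + 1 + 3 + 2 + 3 + 4 = 22
distinct = 78 − 22 = 56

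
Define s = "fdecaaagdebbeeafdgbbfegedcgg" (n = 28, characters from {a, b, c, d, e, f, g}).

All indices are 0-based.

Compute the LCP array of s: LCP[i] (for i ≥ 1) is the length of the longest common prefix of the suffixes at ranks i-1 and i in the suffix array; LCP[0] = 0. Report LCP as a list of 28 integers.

rank→(start, suffix):
  0 → (4, 'aaagdebbeeafdgbbfegedcgg')
  1 → (5, 'aagdebbeeafdgbbfegedcgg')
  2 → (14, 'afdgbbfegedcgg')
  3 → (6, 'agdebbeeafdgbbfegedcgg')
  4 → (10, 'bbeeafdgbbfegedcgg')
  5 → (18, 'bbfegedcgg')
  6 → (11, 'beeafdgbbfegedcgg')
  7 → (19, 'bfegedcgg')
  8 → (3, 'caaagdebbeeafdgbbfegedcgg')
  9 → (25, 'cgg')
  10 → (24, 'dcgg')
  11 → (8, 'debbeeafdgbbfegedcgg')
  12 → (1, 'decaaagdebbeeafdgbbfegedcgg')
  13 → (16, 'dgbbfegedcgg')
  14 → (13, 'eafdgbbfegedcgg')
  15 → (9, 'ebbeeafdgbbfegedcgg')
  16 → (2, 'ecaaagdebbeeafdgbbfegedcgg')
  17 → (23, 'edcgg')
  18 → (12, 'eeafdgbbfegedcgg')
  19 → (21, 'egedcgg')
  20 → (0, 'fdecaaagdebbeeafdgbbfegedcgg')
  21 → (15, 'fdgbbfegedcgg')
  22 → (20, 'fegedcgg')
  23 → (27, 'g')
  24 → (17, 'gbbfegedcgg')
  25 → (7, 'gdebbeeafdgbbfegedcgg')
  26 → (22, 'gedcgg')
  27 → (26, 'gg')

SA = [4, 5, 14, 6, 10, 18, 11, 19, 3, 25, 24, 8, 1, 16, 13, 9, 2, 23, 12, 21, 0, 15, 20, 27, 17, 7, 22, 26]
rank  pair      lcp
   1  s[4:],s[5:]  2  'aa'
   2  s[5:],s[14:]  1  'a'
   3  s[14:],s[6:]  1  'a'
   4  s[6:],s[10:]  0  ''
   5  s[10:],s[18:]  2  'bb'
   6  s[18:],s[11:]  1  'b'
   7  s[11:],s[19:]  1  'b'
   8  s[19:],s[3:]  0  ''
   9  s[3:],s[25:]  1  'c'
  10  s[25:],s[24:]  0  ''
  11  s[24:],s[8:]  1  'd'
  12  s[8:],s[1:]  2  'de'
  13  s[1:],s[16:]  1  'd'
  14  s[16:],s[13:]  0  ''
  15  s[13:],s[9:]  1  'e'
  16  s[9:],s[2:]  1  'e'
  17  s[2:],s[23:]  1  'e'
  18  s[23:],s[12:]  1  'e'
  19  s[12:],s[21:]  1  'e'
  20  s[21:],s[0:]  0  ''
  21  s[0:],s[15:]  2  'fd'
  22  s[15:],s[20:]  1  'f'
  23  s[20:],s[27:]  0  ''
  24  s[27:],s[17:]  1  'g'
  25  s[17:],s[7:]  1  'g'
  26  s[7:],s[22:]  1  'g'
  27  s[22:],s[26:]  1  'g'

[0, 2, 1, 1, 0, 2, 1, 1, 0, 1, 0, 1, 2, 1, 0, 1, 1, 1, 1, 1, 0, 2, 1, 0, 1, 1, 1, 1]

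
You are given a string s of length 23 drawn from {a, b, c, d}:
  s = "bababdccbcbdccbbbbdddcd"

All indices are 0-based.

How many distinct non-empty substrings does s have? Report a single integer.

237

sorted suffixes:
  #0 SA[0]=1  'ababdccbcbdccbbbbdddcd'
  #1 SA[1]=3  'abdccbcbdccbbbbdddcd'
  #2 SA[2]=0  'bababdccbcbdccbbbbdddcd'
  #3 SA[3]=2  'babdccbcbdccbbbbdddcd'
  #4 SA[4]=14  'bbbbdddcd'
  #5 SA[5]=15  'bbbdddcd'
  #6 SA[6]=16  'bbdddcd'
  #7 SA[7]=8  'bcbdccbbbbdddcd'
  #8 SA[8]=10  'bdccbbbbdddcd'
  #9 SA[9]=4  'bdccbcbdccbbbbdddcd'
  #10 SA[10]=17  'bdddcd'
  #11 SA[11]=13  'cbbbbdddcd'
  #12 SA[12]=7  'cbcbdccbbbbdddcd'
  #13 SA[13]=9  'cbdccbbbbdddcd'
  #14 SA[14]=12  'ccbbbbdddcd'
  #15 SA[15]=6  'ccbcbdccbbbbdddcd'
  #16 SA[16]=21  'cd'
  #17 SA[17]=22  'd'
  #18 SA[18]=11  'dccbbbbdddcd'
  #19 SA[19]=5  'dccbcbdccbbbbdddcd'
  #20 SA[20]=20  'dcd'
  #21 SA[21]=19  'ddcd'
  #22 SA[22]=18  'dddcd'

SA = [1, 3, 0, 2, 14, 15, 16, 8, 10, 4, 17, 13, 7, 9, 12, 6, 21, 22, 11, 5, 20, 19, 18]
rank  pair      lcp
   1  s[1:],s[3:]  2  'ab'
   2  s[3:],s[0:]  0  ''
   3  s[0:],s[2:]  3  'bab'
   4  s[2:],s[14:]  1  'b'
   5  s[14:],s[15:]  3  'bbb'
   6  s[15:],s[16:]  2  'bb'
   7  s[16:],s[8:]  1  'b'
   8  s[8:],s[10:]  1  'b'
   9  s[10:],s[4:]  5  'bdccb'
  10  s[4:],s[17:]  2  'bd'
  11  s[17:],s[13:]  0  ''
  12  s[13:],s[7:]  2  'cb'
  13  s[7:],s[9:]  2  'cb'
  14  s[9:],s[12:]  1  'c'
  15  s[12:],s[6:]  3  'ccb'
  16  s[6:],s[21:]  1  'c'
  17  s[21:],s[22:]  0  ''
  18  s[22:],s[11:]  1  'd'
  19  s[11:],s[5:]  4  'dccb'
  20  s[5:],s[20:]  2  'dc'
  21  s[20:],s[19:]  1  'd'
  22  s[19:],s[18:]  2  'dd'

n(n+1)/2 = 23·24/2 = 276
Σ LCP = 0 + 2 + 0 + 3 + 1 + 3 + 2 + 1 + 1 + 5 + 2 + 0 + 2 + 2 + 1 + 3 + 1 + 0 + 1 + 4 + 2 + 1 + 2 = 39
distinct = 276 − 39 = 237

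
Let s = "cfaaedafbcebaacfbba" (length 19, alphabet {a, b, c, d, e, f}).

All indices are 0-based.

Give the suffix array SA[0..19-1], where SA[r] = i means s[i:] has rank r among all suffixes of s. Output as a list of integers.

[18, 12, 2, 13, 3, 6, 17, 11, 16, 8, 9, 0, 14, 5, 10, 4, 1, 15, 7]

rank→(start, suffix):
  0 → (18, 'a')
  1 → (12, 'aacfbba')
  2 → (2, 'aaedafbcebaacfbba')
  3 → (13, 'acfbba')
  4 → (3, 'aedafbcebaacfbba')
  5 → (6, 'afbcebaacfbba')
  6 → (17, 'ba')
  7 → (11, 'baacfbba')
  8 → (16, 'bba')
  9 → (8, 'bcebaacfbba')
  10 → (9, 'cebaacfbba')
  11 → (0, 'cfaaedafbcebaacfbba')
  12 → (14, 'cfbba')
  13 → (5, 'dafbcebaacfbba')
  14 → (10, 'ebaacfbba')
  15 → (4, 'edafbcebaacfbba')
  16 → (1, 'faaedafbcebaacfbba')
  17 → (15, 'fbba')
  18 → (7, 'fbcebaacfbba')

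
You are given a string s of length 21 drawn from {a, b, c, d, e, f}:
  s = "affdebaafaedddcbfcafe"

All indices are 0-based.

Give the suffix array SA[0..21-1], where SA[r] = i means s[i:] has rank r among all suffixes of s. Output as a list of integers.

[6, 9, 7, 18, 0, 5, 15, 17, 14, 13, 12, 11, 3, 20, 4, 10, 8, 16, 2, 19, 1]

rank | idx | suffix
   0 |   6 | aafaedddcbfcafe
   1 |   9 | aedddcbfcafe
   2 |   7 | afaedddcbfcafe
   3 |  18 | afe
   4 |   0 | affdebaafaedddcbfcafe
   5 |   5 | baafaedddcbfcafe
   6 |  15 | bfcafe
   7 |  17 | cafe
   8 |  14 | cbfcafe
   9 |  13 | dcbfcafe
  10 |  12 | ddcbfcafe
  11 |  11 | dddcbfcafe
  12 |   3 | debaafaedddcbfcafe
  13 |  20 | e
  14 |   4 | ebaafaedddcbfcafe
  15 |  10 | edddcbfcafe
  16 |   8 | faedddcbfcafe
  17 |  16 | fcafe
  18 |   2 | fdebaafaedddcbfcafe
  19 |  19 | fe
  20 |   1 | ffdebaafaedddcbfcafe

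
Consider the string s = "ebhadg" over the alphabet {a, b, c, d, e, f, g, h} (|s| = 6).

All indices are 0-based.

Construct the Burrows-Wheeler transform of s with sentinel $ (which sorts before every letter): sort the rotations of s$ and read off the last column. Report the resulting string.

rank  rotation last
    0  $ebhadg  g
    1  adg$ebh  h
    2  bhadg$e  e
    3  dg$ebha  a
    4  ebhadg$  $
    5  g$ebhad  d
    6  hadg$eb  b

ghea$db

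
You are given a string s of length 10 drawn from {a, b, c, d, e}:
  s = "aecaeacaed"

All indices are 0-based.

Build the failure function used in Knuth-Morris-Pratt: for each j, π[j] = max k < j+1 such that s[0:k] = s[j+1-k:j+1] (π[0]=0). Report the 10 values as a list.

[0, 0, 0, 1, 2, 1, 0, 1, 2, 0]

π[0] = 0
j=1 s[j]='e': π[1]=0 (border '')
j=2 s[j]='c': π[2]=0 (border '')
j=3 s[j]='a': π[3]=1 (border 'a')
j=4 s[j]='e': π[4]=2 (border 'ae')
j=5 s[j]='a': k: 2→0; π[5]=1 (border 'a')
j=6 s[j]='c': k: 1→0; π[6]=0 (border '')
j=7 s[j]='a': π[7]=1 (border 'a')
j=8 s[j]='e': π[8]=2 (border 'ae')
j=9 s[j]='d': k: 2→0; π[9]=0 (border '')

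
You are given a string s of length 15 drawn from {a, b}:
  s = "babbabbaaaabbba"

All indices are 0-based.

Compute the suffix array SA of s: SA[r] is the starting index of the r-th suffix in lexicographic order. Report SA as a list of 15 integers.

rank→(start, suffix):
  0 → (14, 'a')
  1 → (7, 'aaaabbba')
  2 → (8, 'aaabbba')
  3 → (9, 'aabbba')
  4 → (4, 'abbaaaabbba')
  5 → (1, 'abbabbaaaabbba')
  6 → (10, 'abbba')
  7 → (13, 'ba')
  8 → (6, 'baaaabbba')
  9 → (3, 'babbaaaabbba')
  10 → (0, 'babbabbaaaabbba')
  11 → (12, 'bba')
  12 → (5, 'bbaaaabbba')
  13 → (2, 'bbabbaaaabbba')
  14 → (11, 'bbba')

[14, 7, 8, 9, 4, 1, 10, 13, 6, 3, 0, 12, 5, 2, 11]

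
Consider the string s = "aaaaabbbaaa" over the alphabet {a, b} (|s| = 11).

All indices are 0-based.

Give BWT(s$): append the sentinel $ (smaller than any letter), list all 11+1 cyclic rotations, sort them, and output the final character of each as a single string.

aaab$aaaabba

rank  rotation      last
    0  $aaaaabbbaaa  a
    1  a$aaaaabbbaa  a
    2  aa$aaaaabbba  a
    3  aaa$aaaaabbb  b
    4  aaaaabbbaaa$  $
    5  aaaabbbaaa$a  a
    6  aaabbbaaa$aa  a
    7  aabbbaaa$aaa  a
    8  abbbaaa$aaaa  a
    9  baaa$aaaaabb  b
   10  bbaaa$aaaaab  b
   11  bbbaaa$aaaaa  a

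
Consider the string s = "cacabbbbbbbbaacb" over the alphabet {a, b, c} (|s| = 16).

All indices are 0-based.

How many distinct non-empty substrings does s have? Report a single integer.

rank | idx | suffix
   0 |  12 | aacb
   1 |   3 | abbbbbbbbaacb
   2 |   1 | acabbbbbbbbaacb
   3 |  13 | acb
   4 |  15 | b
   5 |  11 | baacb
   6 |  10 | bbaacb
   7 |   9 | bbbaacb
   8 |   8 | bbbbaacb
   9 |   7 | bbbbbaacb
  10 |   6 | bbbbbbaacb
  11 |   5 | bbbbbbbaacb
  12 |   4 | bbbbbbbbaacb
  13 |   2 | cabbbbbbbbaacb
  14 |   0 | cacabbbbbbbbaacb
  15 |  14 | cb

SA = [12, 3, 1, 13, 15, 11, 10, 9, 8, 7, 6, 5, 4, 2, 0, 14]
rank  pair      lcp
   1  s[12:],s[3:]  1  'a'
   2  s[3:],s[1:]  1  'a'
   3  s[1:],s[13:]  2  'ac'
   4  s[13:],s[15:]  0  ''
   5  s[15:],s[11:]  1  'b'
   6  s[11:],s[10:]  1  'b'
   7  s[10:],s[9:]  2  'bb'
   8  s[9:],s[8:]  3  'bbb'
   9  s[8:],s[7:]  4  'bbbb'
  10  s[7:],s[6:]  5  'bbbbb'
  11  s[6:],s[5:]  6  'bbbbbb'
  12  s[5:],s[4:]  7  'bbbbbbb'
  13  s[4:],s[2:]  0  ''
  14  s[2:],s[0:]  2  'ca'
  15  s[0:],s[14:]  1  'c'

n(n+1)/2 = 16·17/2 = 136
Σ LCP = 0 + 1 + 1 + 2 + 0 + 1 + 1 + 2 + 3 + 4 + 5 + 6 + 7 + 0 + 2 + 1 = 36
distinct = 136 − 36 = 100

100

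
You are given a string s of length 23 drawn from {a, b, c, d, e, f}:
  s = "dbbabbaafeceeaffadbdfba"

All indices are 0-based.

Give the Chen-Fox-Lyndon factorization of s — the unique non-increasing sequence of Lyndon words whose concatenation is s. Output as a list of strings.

emit factor 1: 'd' (i=0, period=1)
emit factor 2: 'b' (i=1, period=1)
emit factor 3: 'b' (i=2, period=1)
emit factor 4: 'abb' (i=3, period=3)
emit factor 5: 'aafeceeaffadbdfb' (i=6, period=16)
emit factor 6: 'a' (i=22, period=1)

["d", "b", "b", "abb", "aafeceeaffadbdfb", "a"]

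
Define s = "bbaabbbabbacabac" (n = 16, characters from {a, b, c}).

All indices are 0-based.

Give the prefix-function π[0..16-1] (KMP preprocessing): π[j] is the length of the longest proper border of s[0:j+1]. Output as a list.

π[0] = 0
j=1 s[j]='b': π[1]=1 (border 'b')
j=2 s[j]='a': k: 1→0; π[2]=0 (border '')
j=3 s[j]='a': π[3]=0 (border '')
j=4 s[j]='b': π[4]=1 (border 'b')
j=5 s[j]='b': π[5]=2 (border 'bb')
j=6 s[j]='b': k: 2→1; π[6]=2 (border 'bb')
j=7 s[j]='a': π[7]=3 (border 'bba')
j=8 s[j]='b': k: 3→0; π[8]=1 (border 'b')
j=9 s[j]='b': π[9]=2 (border 'bb')
j=10 s[j]='a': π[10]=3 (border 'bba')
j=11 s[j]='c': k: 3→0; π[11]=0 (border '')
j=12 s[j]='a': π[12]=0 (border '')
j=13 s[j]='b': π[13]=1 (border 'b')
j=14 s[j]='a': k: 1→0; π[14]=0 (border '')
j=15 s[j]='c': π[15]=0 (border '')

[0, 1, 0, 0, 1, 2, 2, 3, 1, 2, 3, 0, 0, 1, 0, 0]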